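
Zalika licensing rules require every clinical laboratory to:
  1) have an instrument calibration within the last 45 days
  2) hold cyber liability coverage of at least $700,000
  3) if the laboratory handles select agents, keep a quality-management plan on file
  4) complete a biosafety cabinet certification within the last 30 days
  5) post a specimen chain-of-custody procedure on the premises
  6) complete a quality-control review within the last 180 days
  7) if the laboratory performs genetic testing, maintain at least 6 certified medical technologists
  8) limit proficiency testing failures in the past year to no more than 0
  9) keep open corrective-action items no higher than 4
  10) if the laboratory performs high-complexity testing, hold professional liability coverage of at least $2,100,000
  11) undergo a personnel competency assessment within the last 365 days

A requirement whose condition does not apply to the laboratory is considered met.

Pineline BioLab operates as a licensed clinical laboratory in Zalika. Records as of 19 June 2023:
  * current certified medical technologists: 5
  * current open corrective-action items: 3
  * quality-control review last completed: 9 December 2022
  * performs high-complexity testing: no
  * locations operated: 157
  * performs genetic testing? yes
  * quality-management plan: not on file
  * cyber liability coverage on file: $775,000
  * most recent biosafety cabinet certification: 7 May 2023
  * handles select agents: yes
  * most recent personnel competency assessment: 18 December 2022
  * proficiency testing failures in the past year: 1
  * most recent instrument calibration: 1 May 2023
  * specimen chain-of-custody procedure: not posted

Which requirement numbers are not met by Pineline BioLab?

1. instrument calibration 49 days ago vs limit 45 → not met
2. cyber liability coverage $775,000 ≥ $700,000 → met
3. condition 'handles select agents' holds; quality-management plan absent → not met
4. biosafety cabinet certification 43 days ago vs limit 30 → not met
5. specimen chain-of-custody procedure absent → not met
6. quality-control review 192 days ago vs limit 180 → not met
7. condition 'performs genetic testing' holds; certified medical technologists 5 < 6 → not met
8. proficiency testing failures in the past year 1 > 0 → not met
9. open corrective-action items 3 ≤ 4 → met
10. condition 'performs high-complexity testing' does not hold → requirement n/a → met
11. personnel competency assessment 183 days ago vs limit 365 → met
Not met: 1, 3, 4, 5, 6, 7, 8

1, 3, 4, 5, 6, 7, 8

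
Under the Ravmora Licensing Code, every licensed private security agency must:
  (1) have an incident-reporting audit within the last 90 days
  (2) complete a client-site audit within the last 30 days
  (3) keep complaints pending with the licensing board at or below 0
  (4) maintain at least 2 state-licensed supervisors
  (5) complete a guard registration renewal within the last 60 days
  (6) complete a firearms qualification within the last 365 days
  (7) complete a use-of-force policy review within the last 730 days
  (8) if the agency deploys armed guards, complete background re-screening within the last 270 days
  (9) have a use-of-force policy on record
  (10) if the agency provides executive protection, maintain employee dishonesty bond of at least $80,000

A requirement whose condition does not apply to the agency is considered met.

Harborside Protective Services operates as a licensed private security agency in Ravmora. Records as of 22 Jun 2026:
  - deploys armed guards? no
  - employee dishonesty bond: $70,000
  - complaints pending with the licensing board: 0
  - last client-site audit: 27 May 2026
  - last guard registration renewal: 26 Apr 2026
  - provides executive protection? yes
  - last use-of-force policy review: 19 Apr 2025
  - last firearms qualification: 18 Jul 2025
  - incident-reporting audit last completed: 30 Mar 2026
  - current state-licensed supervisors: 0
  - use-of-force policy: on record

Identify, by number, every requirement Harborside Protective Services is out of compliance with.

4, 10

1. incident-reporting audit 84 days ago vs limit 90 → met
2. client-site audit 26 days ago vs limit 30 → met
3. complaints pending with the licensing board 0 ≤ 0 → met
4. state-licensed supervisors 0 < 2 → not met
5. guard registration renewal 57 days ago vs limit 60 → met
6. firearms qualification 339 days ago vs limit 365 → met
7. use-of-force policy review 429 days ago vs limit 730 → met
8. condition 'deploys armed guards' does not hold → requirement n/a → met
9. use-of-force policy present → met
10. condition 'provides executive protection' holds; employee dishonesty bond $70,000 < $80,000 → not met
Not met: 4, 10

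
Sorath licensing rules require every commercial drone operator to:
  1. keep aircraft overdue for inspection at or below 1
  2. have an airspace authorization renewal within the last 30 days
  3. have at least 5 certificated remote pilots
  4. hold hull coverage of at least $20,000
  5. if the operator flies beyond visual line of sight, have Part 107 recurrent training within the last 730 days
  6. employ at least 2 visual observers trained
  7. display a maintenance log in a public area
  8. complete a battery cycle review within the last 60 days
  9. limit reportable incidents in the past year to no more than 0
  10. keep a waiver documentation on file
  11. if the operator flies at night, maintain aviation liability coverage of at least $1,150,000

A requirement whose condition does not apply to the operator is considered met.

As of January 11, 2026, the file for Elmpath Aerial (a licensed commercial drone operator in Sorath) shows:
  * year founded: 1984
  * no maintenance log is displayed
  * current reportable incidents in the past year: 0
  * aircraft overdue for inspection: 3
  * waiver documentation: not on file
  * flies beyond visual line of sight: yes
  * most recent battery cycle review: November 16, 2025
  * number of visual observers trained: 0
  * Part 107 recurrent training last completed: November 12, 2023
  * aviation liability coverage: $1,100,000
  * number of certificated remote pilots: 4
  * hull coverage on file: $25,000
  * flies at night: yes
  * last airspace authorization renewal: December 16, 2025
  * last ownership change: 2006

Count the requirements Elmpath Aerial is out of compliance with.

1. aircraft overdue for inspection 3 > 1 → not met
2. airspace authorization renewal 26 days ago vs limit 30 → met
3. certificated remote pilots 4 < 5 → not met
4. hull coverage $25,000 ≥ $20,000 → met
5. condition 'flies beyond visual line of sight' holds; Part 107 recurrent training 791 days ago vs limit 730 → not met
6. visual observers trained 0 < 2 → not met
7. maintenance log absent → not met
8. battery cycle review 56 days ago vs limit 60 → met
9. reportable incidents in the past year 0 ≤ 0 → met
10. waiver documentation absent → not met
11. condition 'flies at night' holds; aviation liability coverage $1,100,000 < $1,150,000 → not met
Not met: 7 of 11

7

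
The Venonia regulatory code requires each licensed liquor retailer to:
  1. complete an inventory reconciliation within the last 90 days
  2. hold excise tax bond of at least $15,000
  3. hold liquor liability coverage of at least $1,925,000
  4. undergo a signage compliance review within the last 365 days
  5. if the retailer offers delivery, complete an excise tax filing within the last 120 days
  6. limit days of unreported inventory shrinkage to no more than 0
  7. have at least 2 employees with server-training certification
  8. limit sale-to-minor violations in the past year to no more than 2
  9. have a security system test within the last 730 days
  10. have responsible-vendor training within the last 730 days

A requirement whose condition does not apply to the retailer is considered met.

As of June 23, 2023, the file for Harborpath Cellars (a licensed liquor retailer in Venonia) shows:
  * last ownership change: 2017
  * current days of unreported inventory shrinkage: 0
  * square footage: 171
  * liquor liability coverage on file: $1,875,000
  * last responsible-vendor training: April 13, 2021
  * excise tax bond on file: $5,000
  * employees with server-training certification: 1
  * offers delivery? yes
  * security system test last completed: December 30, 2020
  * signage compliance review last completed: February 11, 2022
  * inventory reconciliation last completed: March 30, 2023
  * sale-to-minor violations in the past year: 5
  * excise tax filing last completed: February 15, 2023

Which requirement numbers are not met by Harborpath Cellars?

1. inventory reconciliation 85 days ago vs limit 90 → met
2. excise tax bond $5,000 < $15,000 → not met
3. liquor liability coverage $1,875,000 < $1,925,000 → not met
4. signage compliance review 497 days ago vs limit 365 → not met
5. condition 'offers delivery' holds; excise tax filing 128 days ago vs limit 120 → not met
6. days of unreported inventory shrinkage 0 ≤ 0 → met
7. employees with server-training certification 1 < 2 → not met
8. sale-to-minor violations in the past year 5 > 2 → not met
9. security system test 905 days ago vs limit 730 → not met
10. responsible-vendor training 801 days ago vs limit 730 → not met
Not met: 2, 3, 4, 5, 7, 8, 9, 10

2, 3, 4, 5, 7, 8, 9, 10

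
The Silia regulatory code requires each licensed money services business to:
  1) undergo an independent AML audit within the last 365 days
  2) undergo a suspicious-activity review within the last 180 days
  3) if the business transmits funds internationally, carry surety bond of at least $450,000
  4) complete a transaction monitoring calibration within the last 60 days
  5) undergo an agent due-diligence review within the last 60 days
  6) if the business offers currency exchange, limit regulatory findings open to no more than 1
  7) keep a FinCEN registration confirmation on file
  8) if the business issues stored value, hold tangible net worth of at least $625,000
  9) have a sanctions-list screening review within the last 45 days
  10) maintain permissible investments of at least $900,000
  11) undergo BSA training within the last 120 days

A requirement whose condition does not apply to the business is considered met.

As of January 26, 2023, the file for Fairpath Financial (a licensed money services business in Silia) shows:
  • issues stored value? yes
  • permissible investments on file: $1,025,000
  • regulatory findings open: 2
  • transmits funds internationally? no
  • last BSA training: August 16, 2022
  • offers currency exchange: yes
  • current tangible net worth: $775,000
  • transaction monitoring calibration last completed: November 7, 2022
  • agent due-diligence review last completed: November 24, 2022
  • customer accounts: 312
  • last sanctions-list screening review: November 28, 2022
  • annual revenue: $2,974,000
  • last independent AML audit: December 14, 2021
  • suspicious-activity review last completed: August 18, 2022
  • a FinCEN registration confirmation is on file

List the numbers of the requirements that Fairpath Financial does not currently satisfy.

1. independent AML audit 408 days ago vs limit 365 → not met
2. suspicious-activity review 161 days ago vs limit 180 → met
3. condition 'transmits funds internationally' does not hold → requirement n/a → met
4. transaction monitoring calibration 80 days ago vs limit 60 → not met
5. agent due-diligence review 63 days ago vs limit 60 → not met
6. condition 'offers currency exchange' holds; regulatory findings open 2 > 1 → not met
7. FinCEN registration confirmation present → met
8. condition 'issues stored value' holds; tangible net worth $775,000 ≥ $625,000 → met
9. sanctions-list screening review 59 days ago vs limit 45 → not met
10. permissible investments $1,025,000 ≥ $900,000 → met
11. BSA training 163 days ago vs limit 120 → not met
Not met: 1, 4, 5, 6, 9, 11

1, 4, 5, 6, 9, 11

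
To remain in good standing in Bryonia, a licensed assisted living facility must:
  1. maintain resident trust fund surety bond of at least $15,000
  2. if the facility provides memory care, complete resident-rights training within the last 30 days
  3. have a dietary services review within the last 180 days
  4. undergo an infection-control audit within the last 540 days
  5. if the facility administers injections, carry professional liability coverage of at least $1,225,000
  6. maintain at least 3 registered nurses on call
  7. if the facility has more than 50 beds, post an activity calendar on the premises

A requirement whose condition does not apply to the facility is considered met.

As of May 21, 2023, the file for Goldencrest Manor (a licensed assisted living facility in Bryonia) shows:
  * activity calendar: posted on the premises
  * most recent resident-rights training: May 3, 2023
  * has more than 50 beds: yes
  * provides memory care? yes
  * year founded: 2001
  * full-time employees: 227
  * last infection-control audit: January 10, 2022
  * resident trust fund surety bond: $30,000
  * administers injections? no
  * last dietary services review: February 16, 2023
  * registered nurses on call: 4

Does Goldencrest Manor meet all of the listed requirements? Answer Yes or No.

1. resident trust fund surety bond $30,000 ≥ $15,000 → met
2. condition 'provides memory care' holds; resident-rights training 18 days ago vs limit 30 → met
3. dietary services review 94 days ago vs limit 180 → met
4. infection-control audit 496 days ago vs limit 540 → met
5. condition 'administers injections' does not hold → requirement n/a → met
6. registered nurses on call 4 ≥ 3 → met
7. condition 'has more than 50 beds' holds; activity calendar present → met
All met.

Yes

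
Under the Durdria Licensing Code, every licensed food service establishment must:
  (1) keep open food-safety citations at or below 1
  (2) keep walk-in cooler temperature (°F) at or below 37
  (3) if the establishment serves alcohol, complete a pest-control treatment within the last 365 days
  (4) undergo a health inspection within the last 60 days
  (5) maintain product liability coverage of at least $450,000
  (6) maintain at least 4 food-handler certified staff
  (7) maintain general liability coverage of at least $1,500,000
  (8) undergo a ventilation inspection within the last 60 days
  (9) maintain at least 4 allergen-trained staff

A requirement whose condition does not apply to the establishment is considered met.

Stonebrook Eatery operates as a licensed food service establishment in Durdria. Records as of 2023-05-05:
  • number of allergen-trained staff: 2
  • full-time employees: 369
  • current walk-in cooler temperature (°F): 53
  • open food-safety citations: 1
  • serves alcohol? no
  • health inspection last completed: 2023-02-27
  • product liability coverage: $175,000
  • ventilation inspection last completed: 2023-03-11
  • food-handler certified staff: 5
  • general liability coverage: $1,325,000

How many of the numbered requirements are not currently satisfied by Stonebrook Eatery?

1. open food-safety citations 1 ≤ 1 → met
2. walk-in cooler temperature (°F) 53 > 37 → not met
3. condition 'serves alcohol' does not hold → requirement n/a → met
4. health inspection 67 days ago vs limit 60 → not met
5. product liability coverage $175,000 < $450,000 → not met
6. food-handler certified staff 5 ≥ 4 → met
7. general liability coverage $1,325,000 < $1,500,000 → not met
8. ventilation inspection 55 days ago vs limit 60 → met
9. allergen-trained staff 2 < 4 → not met
Not met: 5 of 9

5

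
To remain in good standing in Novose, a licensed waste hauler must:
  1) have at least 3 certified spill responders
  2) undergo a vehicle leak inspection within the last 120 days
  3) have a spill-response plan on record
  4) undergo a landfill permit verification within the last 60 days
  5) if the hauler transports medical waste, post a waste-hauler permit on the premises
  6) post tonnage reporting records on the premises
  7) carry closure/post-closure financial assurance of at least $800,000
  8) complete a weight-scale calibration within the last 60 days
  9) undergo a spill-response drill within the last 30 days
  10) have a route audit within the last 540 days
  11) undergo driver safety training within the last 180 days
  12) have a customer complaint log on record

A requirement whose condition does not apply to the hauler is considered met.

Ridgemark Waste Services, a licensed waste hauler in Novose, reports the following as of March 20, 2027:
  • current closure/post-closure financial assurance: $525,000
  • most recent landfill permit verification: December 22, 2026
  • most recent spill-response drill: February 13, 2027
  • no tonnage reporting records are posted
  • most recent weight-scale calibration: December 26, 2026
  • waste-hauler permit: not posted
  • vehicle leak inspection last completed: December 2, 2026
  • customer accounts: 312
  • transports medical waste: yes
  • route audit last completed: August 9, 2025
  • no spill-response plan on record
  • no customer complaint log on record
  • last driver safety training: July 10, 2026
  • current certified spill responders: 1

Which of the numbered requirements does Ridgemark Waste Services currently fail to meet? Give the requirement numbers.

1, 3, 4, 5, 6, 7, 8, 9, 10, 11, 12

1. certified spill responders 1 < 3 → not met
2. vehicle leak inspection 108 days ago vs limit 120 → met
3. spill-response plan absent → not met
4. landfill permit verification 88 days ago vs limit 60 → not met
5. condition 'transports medical waste' holds; waste-hauler permit absent → not met
6. tonnage reporting records absent → not met
7. closure/post-closure financial assurance $525,000 < $800,000 → not met
8. weight-scale calibration 84 days ago vs limit 60 → not met
9. spill-response drill 35 days ago vs limit 30 → not met
10. route audit 588 days ago vs limit 540 → not met
11. driver safety training 253 days ago vs limit 180 → not met
12. customer complaint log absent → not met
Not met: 1, 3, 4, 5, 6, 7, 8, 9, 10, 11, 12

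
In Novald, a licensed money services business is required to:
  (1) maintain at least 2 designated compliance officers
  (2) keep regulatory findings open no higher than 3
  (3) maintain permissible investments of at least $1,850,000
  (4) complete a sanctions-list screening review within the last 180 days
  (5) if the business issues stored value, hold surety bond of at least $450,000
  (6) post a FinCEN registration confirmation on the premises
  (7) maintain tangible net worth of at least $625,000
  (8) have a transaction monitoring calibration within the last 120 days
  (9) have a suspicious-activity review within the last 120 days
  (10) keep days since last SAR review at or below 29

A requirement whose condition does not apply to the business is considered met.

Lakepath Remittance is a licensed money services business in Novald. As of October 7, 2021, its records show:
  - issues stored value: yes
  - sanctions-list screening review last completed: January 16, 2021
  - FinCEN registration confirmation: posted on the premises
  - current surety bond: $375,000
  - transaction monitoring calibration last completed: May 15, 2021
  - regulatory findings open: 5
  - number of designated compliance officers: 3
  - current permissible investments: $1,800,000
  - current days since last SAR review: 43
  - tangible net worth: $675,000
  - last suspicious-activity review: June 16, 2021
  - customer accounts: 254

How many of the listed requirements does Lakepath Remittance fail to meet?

1. designated compliance officers 3 ≥ 2 → met
2. regulatory findings open 5 > 3 → not met
3. permissible investments $1,800,000 < $1,850,000 → not met
4. sanctions-list screening review 264 days ago vs limit 180 → not met
5. condition 'issues stored value' holds; surety bond $375,000 < $450,000 → not met
6. FinCEN registration confirmation present → met
7. tangible net worth $675,000 ≥ $625,000 → met
8. transaction monitoring calibration 145 days ago vs limit 120 → not met
9. suspicious-activity review 113 days ago vs limit 120 → met
10. days since last SAR review 43 > 29 → not met
Not met: 6 of 10

6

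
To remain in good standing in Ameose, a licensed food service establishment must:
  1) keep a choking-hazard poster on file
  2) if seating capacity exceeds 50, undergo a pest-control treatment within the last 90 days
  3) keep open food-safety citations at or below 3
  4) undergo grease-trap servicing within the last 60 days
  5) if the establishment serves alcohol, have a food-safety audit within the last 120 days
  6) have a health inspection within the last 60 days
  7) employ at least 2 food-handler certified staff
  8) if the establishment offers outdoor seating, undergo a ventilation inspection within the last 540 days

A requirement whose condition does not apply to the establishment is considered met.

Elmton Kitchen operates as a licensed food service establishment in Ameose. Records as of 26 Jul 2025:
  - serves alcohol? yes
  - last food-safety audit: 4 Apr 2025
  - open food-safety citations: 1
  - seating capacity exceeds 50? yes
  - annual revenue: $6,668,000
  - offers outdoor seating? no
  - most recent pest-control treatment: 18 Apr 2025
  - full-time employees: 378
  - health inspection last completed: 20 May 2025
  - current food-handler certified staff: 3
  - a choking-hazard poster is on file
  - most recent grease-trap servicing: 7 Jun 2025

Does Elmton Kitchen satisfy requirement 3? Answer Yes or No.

Yes

3. open food-safety citations 1 ≤ 3 → met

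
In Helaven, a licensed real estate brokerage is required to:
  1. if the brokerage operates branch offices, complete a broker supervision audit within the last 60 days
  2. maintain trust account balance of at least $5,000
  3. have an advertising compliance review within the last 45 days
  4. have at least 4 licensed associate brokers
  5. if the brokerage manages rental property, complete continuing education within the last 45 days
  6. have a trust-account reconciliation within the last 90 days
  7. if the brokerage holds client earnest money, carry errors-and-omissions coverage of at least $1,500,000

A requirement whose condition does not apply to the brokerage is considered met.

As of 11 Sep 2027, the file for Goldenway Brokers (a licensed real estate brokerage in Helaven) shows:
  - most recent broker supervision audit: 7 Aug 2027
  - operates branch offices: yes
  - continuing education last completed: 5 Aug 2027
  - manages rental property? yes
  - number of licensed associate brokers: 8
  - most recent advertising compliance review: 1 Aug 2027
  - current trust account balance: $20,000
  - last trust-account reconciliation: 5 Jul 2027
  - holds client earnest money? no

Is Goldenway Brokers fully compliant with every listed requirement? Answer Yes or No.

1. condition 'operates branch offices' holds; broker supervision audit 35 days ago vs limit 60 → met
2. trust account balance $20,000 ≥ $5,000 → met
3. advertising compliance review 41 days ago vs limit 45 → met
4. licensed associate brokers 8 ≥ 4 → met
5. condition 'manages rental property' holds; continuing education 37 days ago vs limit 45 → met
6. trust-account reconciliation 68 days ago vs limit 90 → met
7. condition 'holds client earnest money' does not hold → requirement n/a → met
All met.

Yes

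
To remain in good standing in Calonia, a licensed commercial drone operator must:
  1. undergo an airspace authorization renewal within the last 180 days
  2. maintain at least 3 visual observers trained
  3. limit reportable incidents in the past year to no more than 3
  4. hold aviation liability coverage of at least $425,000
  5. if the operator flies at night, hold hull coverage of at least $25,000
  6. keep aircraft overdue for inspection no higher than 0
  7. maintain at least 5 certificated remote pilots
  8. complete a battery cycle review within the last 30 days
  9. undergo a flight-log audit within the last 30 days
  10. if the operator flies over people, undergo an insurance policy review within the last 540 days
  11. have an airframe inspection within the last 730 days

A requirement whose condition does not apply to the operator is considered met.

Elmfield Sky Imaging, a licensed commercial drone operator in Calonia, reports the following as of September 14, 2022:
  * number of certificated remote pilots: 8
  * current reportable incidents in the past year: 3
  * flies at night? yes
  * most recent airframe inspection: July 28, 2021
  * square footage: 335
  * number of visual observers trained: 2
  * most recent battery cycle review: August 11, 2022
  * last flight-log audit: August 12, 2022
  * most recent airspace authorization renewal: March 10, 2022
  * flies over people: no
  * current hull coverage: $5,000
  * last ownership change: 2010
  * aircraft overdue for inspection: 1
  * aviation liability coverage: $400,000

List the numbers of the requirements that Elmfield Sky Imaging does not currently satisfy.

1. airspace authorization renewal 188 days ago vs limit 180 → not met
2. visual observers trained 2 < 3 → not met
3. reportable incidents in the past year 3 ≤ 3 → met
4. aviation liability coverage $400,000 < $425,000 → not met
5. condition 'flies at night' holds; hull coverage $5,000 < $25,000 → not met
6. aircraft overdue for inspection 1 > 0 → not met
7. certificated remote pilots 8 ≥ 5 → met
8. battery cycle review 34 days ago vs limit 30 → not met
9. flight-log audit 33 days ago vs limit 30 → not met
10. condition 'flies over people' does not hold → requirement n/a → met
11. airframe inspection 413 days ago vs limit 730 → met
Not met: 1, 2, 4, 5, 6, 8, 9

1, 2, 4, 5, 6, 8, 9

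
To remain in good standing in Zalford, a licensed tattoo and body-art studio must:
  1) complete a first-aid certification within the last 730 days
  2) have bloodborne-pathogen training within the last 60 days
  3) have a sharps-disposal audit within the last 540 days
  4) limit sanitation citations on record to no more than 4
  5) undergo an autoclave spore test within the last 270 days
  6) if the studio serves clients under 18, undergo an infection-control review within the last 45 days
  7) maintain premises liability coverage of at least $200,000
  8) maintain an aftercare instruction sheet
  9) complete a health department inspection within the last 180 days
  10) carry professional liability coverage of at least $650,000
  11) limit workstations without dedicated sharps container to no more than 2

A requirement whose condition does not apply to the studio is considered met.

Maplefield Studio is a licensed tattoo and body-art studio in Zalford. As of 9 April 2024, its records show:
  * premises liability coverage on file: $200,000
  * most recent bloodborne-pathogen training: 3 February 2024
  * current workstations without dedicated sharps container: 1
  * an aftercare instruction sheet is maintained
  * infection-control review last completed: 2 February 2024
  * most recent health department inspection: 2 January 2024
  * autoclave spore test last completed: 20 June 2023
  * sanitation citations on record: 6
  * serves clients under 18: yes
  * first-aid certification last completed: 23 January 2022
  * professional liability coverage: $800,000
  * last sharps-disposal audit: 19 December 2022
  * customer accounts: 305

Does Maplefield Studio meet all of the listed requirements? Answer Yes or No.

No

1. first-aid certification 807 days ago vs limit 730 → not met
2. bloodborne-pathogen training 66 days ago vs limit 60 → not met
3. sharps-disposal audit 477 days ago vs limit 540 → met
4. sanitation citations on record 6 > 4 → not met
5. autoclave spore test 294 days ago vs limit 270 → not met
6. condition 'serves clients under 18' holds; infection-control review 67 days ago vs limit 45 → not met
7. premises liability coverage $200,000 ≥ $200,000 → met
8. aftercare instruction sheet present → met
9. health department inspection 98 days ago vs limit 180 → met
10. professional liability coverage $800,000 ≥ $650,000 → met
11. workstations without dedicated sharps container 1 ≤ 2 → met
Not met: 1, 2, 4, 5, 6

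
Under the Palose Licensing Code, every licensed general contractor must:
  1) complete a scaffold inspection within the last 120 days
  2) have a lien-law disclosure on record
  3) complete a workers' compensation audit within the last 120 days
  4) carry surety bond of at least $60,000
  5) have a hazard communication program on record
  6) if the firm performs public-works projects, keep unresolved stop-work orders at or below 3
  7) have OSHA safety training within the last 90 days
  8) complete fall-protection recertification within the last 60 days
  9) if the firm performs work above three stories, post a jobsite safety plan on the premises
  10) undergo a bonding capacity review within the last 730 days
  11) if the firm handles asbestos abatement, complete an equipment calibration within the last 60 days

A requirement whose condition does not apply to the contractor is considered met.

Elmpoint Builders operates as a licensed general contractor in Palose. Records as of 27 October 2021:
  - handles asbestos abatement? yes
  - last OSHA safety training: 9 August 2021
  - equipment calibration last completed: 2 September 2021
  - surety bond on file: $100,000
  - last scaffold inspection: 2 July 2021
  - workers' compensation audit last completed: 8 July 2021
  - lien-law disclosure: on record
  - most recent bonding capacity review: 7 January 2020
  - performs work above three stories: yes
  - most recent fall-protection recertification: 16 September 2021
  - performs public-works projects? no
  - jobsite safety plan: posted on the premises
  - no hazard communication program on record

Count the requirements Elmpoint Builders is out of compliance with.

1

1. scaffold inspection 117 days ago vs limit 120 → met
2. lien-law disclosure present → met
3. workers' compensation audit 111 days ago vs limit 120 → met
4. surety bond $100,000 ≥ $60,000 → met
5. hazard communication program absent → not met
6. condition 'performs public-works projects' does not hold → requirement n/a → met
7. OSHA safety training 79 days ago vs limit 90 → met
8. fall-protection recertification 41 days ago vs limit 60 → met
9. condition 'performs work above three stories' holds; jobsite safety plan present → met
10. bonding capacity review 659 days ago vs limit 730 → met
11. condition 'handles asbestos abatement' holds; equipment calibration 55 days ago vs limit 60 → met
Not met: 1 of 11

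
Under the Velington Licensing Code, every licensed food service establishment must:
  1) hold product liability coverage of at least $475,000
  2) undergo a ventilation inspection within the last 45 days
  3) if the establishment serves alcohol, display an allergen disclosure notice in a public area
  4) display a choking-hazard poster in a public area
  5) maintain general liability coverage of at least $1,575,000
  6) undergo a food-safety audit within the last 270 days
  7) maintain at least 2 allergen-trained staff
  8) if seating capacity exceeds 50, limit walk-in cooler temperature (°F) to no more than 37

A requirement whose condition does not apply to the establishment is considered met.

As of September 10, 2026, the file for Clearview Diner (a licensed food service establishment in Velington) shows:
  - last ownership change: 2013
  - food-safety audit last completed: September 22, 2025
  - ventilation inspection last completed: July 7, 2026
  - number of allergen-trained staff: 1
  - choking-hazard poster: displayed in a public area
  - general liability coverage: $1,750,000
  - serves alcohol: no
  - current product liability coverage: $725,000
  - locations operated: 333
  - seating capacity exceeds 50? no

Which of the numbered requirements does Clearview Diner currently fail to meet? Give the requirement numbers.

2, 6, 7

1. product liability coverage $725,000 ≥ $475,000 → met
2. ventilation inspection 65 days ago vs limit 45 → not met
3. condition 'serves alcohol' does not hold → requirement n/a → met
4. choking-hazard poster present → met
5. general liability coverage $1,750,000 ≥ $1,575,000 → met
6. food-safety audit 353 days ago vs limit 270 → not met
7. allergen-trained staff 1 < 2 → not met
8. condition 'seating capacity exceeds 50' does not hold → requirement n/a → met
Not met: 2, 6, 7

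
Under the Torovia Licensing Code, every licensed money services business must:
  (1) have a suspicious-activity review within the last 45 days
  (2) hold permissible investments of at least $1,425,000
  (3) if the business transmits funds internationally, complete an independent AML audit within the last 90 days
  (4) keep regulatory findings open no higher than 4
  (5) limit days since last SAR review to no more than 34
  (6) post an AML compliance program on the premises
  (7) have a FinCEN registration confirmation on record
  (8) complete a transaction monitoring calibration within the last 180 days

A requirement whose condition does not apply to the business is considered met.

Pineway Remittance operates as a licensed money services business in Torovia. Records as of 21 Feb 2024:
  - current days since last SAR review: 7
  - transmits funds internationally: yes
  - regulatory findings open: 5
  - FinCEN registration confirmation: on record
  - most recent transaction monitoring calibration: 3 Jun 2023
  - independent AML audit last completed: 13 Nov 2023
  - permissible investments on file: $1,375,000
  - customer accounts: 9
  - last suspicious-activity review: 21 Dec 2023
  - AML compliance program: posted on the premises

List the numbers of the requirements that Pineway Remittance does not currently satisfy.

1, 2, 3, 4, 8

1. suspicious-activity review 62 days ago vs limit 45 → not met
2. permissible investments $1,375,000 < $1,425,000 → not met
3. condition 'transmits funds internationally' holds; independent AML audit 100 days ago vs limit 90 → not met
4. regulatory findings open 5 > 4 → not met
5. days since last SAR review 7 ≤ 34 → met
6. AML compliance program present → met
7. FinCEN registration confirmation present → met
8. transaction monitoring calibration 263 days ago vs limit 180 → not met
Not met: 1, 2, 3, 4, 8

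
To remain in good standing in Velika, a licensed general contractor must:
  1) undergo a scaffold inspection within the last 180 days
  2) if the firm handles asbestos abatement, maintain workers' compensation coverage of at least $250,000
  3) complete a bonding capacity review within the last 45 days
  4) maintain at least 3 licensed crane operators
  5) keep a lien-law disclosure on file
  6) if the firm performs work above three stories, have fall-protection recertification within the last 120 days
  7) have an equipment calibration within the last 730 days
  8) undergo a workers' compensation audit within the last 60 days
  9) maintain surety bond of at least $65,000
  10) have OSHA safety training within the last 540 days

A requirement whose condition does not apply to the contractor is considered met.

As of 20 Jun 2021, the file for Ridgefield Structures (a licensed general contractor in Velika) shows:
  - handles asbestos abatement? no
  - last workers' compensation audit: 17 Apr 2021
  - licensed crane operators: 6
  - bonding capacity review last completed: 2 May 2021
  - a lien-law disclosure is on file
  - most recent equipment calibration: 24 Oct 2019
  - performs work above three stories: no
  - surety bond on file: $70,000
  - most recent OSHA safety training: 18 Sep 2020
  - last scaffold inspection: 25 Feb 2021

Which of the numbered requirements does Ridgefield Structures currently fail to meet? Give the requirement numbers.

1. scaffold inspection 115 days ago vs limit 180 → met
2. condition 'handles asbestos abatement' does not hold → requirement n/a → met
3. bonding capacity review 49 days ago vs limit 45 → not met
4. licensed crane operators 6 ≥ 3 → met
5. lien-law disclosure present → met
6. condition 'performs work above three stories' does not hold → requirement n/a → met
7. equipment calibration 605 days ago vs limit 730 → met
8. workers' compensation audit 64 days ago vs limit 60 → not met
9. surety bond $70,000 ≥ $65,000 → met
10. OSHA safety training 275 days ago vs limit 540 → met
Not met: 3, 8

3, 8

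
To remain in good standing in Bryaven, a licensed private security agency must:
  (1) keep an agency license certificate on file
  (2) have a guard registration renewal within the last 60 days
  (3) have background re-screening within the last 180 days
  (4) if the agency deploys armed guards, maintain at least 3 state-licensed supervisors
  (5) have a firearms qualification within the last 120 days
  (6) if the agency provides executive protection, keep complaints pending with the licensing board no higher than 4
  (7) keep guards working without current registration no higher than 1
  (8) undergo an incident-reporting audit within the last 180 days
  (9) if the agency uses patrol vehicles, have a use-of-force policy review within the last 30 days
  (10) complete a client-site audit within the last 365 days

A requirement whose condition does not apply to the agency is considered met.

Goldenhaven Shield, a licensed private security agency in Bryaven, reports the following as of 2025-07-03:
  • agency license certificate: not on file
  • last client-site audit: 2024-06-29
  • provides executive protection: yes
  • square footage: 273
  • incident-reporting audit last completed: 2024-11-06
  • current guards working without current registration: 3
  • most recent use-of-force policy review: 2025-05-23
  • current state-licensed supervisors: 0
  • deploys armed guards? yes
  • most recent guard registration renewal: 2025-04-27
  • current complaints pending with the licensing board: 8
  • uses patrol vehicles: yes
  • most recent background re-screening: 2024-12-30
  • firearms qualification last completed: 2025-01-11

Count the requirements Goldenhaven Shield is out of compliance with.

10

1. agency license certificate absent → not met
2. guard registration renewal 67 days ago vs limit 60 → not met
3. background re-screening 185 days ago vs limit 180 → not met
4. condition 'deploys armed guards' holds; state-licensed supervisors 0 < 3 → not met
5. firearms qualification 173 days ago vs limit 120 → not met
6. condition 'provides executive protection' holds; complaints pending with the licensing board 8 > 4 → not met
7. guards working without current registration 3 > 1 → not met
8. incident-reporting audit 239 days ago vs limit 180 → not met
9. condition 'uses patrol vehicles' holds; use-of-force policy review 41 days ago vs limit 30 → not met
10. client-site audit 369 days ago vs limit 365 → not met
Not met: 10 of 10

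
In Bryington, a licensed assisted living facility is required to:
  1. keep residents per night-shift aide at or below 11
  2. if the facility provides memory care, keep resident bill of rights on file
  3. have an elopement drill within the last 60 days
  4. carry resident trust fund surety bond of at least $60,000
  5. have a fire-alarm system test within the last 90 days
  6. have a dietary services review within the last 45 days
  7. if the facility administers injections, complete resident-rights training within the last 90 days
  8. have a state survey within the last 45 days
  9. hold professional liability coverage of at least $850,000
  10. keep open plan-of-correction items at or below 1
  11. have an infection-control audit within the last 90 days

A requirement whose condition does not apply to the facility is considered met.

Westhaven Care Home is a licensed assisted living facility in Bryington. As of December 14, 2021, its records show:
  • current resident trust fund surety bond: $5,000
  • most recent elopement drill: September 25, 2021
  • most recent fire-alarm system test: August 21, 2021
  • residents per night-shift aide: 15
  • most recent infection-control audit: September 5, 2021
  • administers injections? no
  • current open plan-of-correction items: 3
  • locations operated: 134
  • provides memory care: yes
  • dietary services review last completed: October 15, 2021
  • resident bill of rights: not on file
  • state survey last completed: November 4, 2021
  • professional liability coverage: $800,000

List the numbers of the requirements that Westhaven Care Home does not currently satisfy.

1, 2, 3, 4, 5, 6, 9, 10, 11

1. residents per night-shift aide 15 > 11 → not met
2. condition 'provides memory care' holds; resident bill of rights absent → not met
3. elopement drill 80 days ago vs limit 60 → not met
4. resident trust fund surety bond $5,000 < $60,000 → not met
5. fire-alarm system test 115 days ago vs limit 90 → not met
6. dietary services review 60 days ago vs limit 45 → not met
7. condition 'administers injections' does not hold → requirement n/a → met
8. state survey 40 days ago vs limit 45 → met
9. professional liability coverage $800,000 < $850,000 → not met
10. open plan-of-correction items 3 > 1 → not met
11. infection-control audit 100 days ago vs limit 90 → not met
Not met: 1, 2, 3, 4, 5, 6, 9, 10, 11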